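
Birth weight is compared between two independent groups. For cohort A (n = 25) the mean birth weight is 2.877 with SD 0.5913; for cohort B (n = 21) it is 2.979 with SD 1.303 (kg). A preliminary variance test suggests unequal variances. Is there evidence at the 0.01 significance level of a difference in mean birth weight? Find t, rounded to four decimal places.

-0.3312

Let group 1 = cohort A, group 2 = cohort B. H0: μ_1 = μ_2; H1: μ_1 ≠ μ_2 (Welch's two-sample t-test, two-sided).
t = (x̄_1 − x̄_2)/√(s_1²/n_1 + s_2²/n_2) = (2.877 − 2.979)/√(0.5913²/25 + 1.303²/21) = -0.3312
Welch–Satterthwaite df ≈ 26.85
Two-sided p-value ≈ 0.7430
Since p ≈ 0.7430 > α = 0.01, fail to reject H0; the data do not provide sufficient evidence against H0.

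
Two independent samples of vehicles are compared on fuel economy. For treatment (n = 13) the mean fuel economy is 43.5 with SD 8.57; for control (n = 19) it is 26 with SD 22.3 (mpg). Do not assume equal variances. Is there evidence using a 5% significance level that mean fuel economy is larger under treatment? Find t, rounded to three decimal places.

3.102

Let group 1 = treatment, group 2 = control. H0: μ_1 = μ_2; H1: μ_1 > μ_2 (Welch's two-sample t-test, right-tailed).
t = (x̄_1 − x̄_2)/√(s_1²/n_1 + s_2²/n_2) = (43.5 − 26)/√(8.57²/13 + 22.3²/19) = 3.102
Welch–Satterthwaite df ≈ 24.87
p-value = P(T ≥ 3.102) ≈ 0.0024
Since p ≈ 0.0024 < α = 0.05, reject H0; the data support H1.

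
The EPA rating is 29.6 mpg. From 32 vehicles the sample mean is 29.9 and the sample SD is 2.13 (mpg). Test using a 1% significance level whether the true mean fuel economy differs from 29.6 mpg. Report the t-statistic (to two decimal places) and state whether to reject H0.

t = 0.80; fail to reject H0

H0: μ = 29.6; H1: μ ≠ 29.6 (one-sample t-test, two-sided).
t = (x̄ − μ₀)/(s/√n) = (29.9 − 29.6)/(2.13/√32) = 0.80
df = n − 1 = 31
Two-sided p-value ≈ 0.432
Since p ≈ 0.432 > α = 0.01, fail to reject H0; the evidence is not statistically significant.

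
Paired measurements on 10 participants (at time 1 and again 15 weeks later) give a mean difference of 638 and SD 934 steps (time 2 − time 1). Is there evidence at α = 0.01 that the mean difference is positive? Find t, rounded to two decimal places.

H0: μ_d = 0; H1: μ_d > 0 (paired t-test on the differences, right-tailed).
t = d̄/(s_d/√n) = 638/(934/√10) = 2.16
df = n − 1 = 9
p-value = P(T ≥ 2.16) ≈ 0.030
Since p ≈ 0.030 > α = 0.01, fail to reject H0; the evidence is not statistically significant.

2.16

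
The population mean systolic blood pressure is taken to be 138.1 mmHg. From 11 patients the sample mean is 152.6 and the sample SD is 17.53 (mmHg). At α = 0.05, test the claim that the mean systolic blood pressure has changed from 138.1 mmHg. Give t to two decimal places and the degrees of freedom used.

H0: μ = 138.1; H1: μ ≠ 138.1 (one-sample t-test, two-sided).
t = (x̄ − μ₀)/(s/√n) = (152.6 − 138.1)/(17.53/√11) = 2.74
df = n − 1 = 10
Two-sided p-value ≈ 0.021
Since p ≈ 0.021 < α = 0.05, reject H0; the evidence is statistically significant.

t = 2.74, df = 10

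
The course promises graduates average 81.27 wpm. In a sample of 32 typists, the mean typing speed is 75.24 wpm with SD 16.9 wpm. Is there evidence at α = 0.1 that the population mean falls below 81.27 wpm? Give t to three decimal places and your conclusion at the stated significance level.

t = -2.018; reject H0

H0: μ = 81.27; H1: μ < 81.27 (one-sample t-test, left-tailed).
t = (x̄ − μ₀)/(s/√n) = (75.24 − 81.27)/(16.9/√32) = -2.018
df = n − 1 = 31
p-value = P(T ≤ -2.018) ≈ 0.026
Since p ≈ 0.026 < α = 0.1, reject H0; the evidence is statistically significant.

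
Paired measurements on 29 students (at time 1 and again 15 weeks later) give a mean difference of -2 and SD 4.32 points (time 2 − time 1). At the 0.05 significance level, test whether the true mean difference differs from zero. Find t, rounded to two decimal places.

-2.49

H0: μ_d = 0; H1: μ_d ≠ 0 (paired t-test on the differences, two-sided).
t = d̄/(s_d/√n) = -2/(4.32/√29) = -2.49
df = n − 1 = 28
Two-sided p-value ≈ 0.0188
Since p ≈ 0.0188 < α = 0.05, reject H0; the evidence is statistically significant.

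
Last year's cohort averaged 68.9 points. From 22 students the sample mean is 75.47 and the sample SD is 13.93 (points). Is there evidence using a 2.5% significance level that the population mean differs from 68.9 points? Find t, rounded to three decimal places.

2.212

H0: μ = 68.9; H1: μ ≠ 68.9 (one-sample t-test, two-sided).
t = (x̄ − μ₀)/(s/√n) = (75.47 − 68.9)/(13.93/√22) = 2.212
df = n − 1 = 21
Two-sided p-value ≈ 0.0382
Since p ≈ 0.0382 > α = 0.025, fail to reject H0; the evidence is not statistically significant.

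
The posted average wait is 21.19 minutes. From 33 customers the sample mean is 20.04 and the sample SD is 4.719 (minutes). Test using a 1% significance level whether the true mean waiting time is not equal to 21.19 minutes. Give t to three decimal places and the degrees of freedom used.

H0: μ = 21.19; H1: μ ≠ 21.19 (one-sample t-test, two-sided).
t = (x̄ − μ₀)/(s/√n) = (20.04 − 21.19)/(4.719/√33) = -1.400
df = n − 1 = 32
Two-sided p-value ≈ 0.171
Since p ≈ 0.171 > α = 0.01, fail to reject H0; the data do not provide sufficient evidence against H0.

t = -1.400, df = 32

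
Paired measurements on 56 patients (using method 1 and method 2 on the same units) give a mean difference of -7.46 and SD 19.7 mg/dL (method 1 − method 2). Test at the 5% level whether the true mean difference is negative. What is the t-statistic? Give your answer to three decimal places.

-2.834

H0: μ_d = 0; H1: μ_d < 0 (paired t-test on the differences, left-tailed).
t = d̄/(s_d/√n) = -7.46/(19.7/√56) = -2.834
df = n − 1 = 55
p-value = P(T ≤ -2.834) ≈ 0.0032
Since p ≈ 0.0032 < α = 0.05, reject H0; the data support H1.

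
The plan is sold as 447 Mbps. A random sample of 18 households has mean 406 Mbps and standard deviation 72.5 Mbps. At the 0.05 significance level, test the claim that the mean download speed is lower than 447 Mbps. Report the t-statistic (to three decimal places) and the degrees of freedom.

t = -2.399, df = 17

H0: μ = 447; H1: μ < 447 (one-sample t-test, left-tailed).
t = (x̄ − μ₀)/(s/√n) = (406 − 447)/(72.5/√18) = -2.399
df = n − 1 = 17
p-value = P(T ≤ -2.399) ≈ 0.0141
Since p ≈ 0.0141 < α = 0.05, reject H0; the data support H1.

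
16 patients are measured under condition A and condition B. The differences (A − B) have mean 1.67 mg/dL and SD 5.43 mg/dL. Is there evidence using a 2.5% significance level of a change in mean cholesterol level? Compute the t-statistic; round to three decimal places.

1.230

H0: μ_d = 0; H1: μ_d ≠ 0 (paired t-test on the differences, two-sided).
t = d̄/(s_d/√n) = 1.67/(5.43/√16) = 1.230
df = n − 1 = 15
Two-sided p-value ≈ 0.238
Since p ≈ 0.238 > α = 0.025, fail to reject H0; the evidence is not statistically significant.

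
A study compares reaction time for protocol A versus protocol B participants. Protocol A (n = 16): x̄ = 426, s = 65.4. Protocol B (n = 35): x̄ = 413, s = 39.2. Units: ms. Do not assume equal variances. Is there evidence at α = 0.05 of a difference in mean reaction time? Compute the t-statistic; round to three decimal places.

Let group 1 = protocol A, group 2 = protocol B. H0: μ_1 = μ_2; H1: μ_1 ≠ μ_2 (Welch's two-sample t-test, two-sided).
t = (x̄_1 − x̄_2)/√(s_1²/n_1 + s_2²/n_2) = (426 − 413)/√(65.4²/16 + 39.2²/35) = 0.737
Welch–Satterthwaite df ≈ 20.09
Two-sided p-value ≈ 0.4697
Since p ≈ 0.4697 > α = 0.05, fail to reject H0; the evidence is not statistically significant.

0.737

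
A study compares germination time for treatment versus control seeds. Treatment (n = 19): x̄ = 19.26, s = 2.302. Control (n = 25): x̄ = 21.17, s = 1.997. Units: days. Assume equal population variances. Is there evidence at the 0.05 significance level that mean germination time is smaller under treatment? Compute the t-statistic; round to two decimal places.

Let group 1 = treatment, group 2 = control. H0: μ_1 = μ_2; H1: μ_1 < μ_2 (two-sample pooled-variance t-test, left-tailed).
s_p² = [(19−1)·2.302² + (25−1)·1.997²]/(19+25−2) = 4.54995
t = (19.26 − 21.17)/√[4.54995·(1/19 + 1/25)] = -2.94
df = n₁ + n₂ − 2 = 42
p-value = P(T ≤ -2.94) ≈ 0.003
Since p ≈ 0.003 < α = 0.05, reject H0; the data support H1.

-2.94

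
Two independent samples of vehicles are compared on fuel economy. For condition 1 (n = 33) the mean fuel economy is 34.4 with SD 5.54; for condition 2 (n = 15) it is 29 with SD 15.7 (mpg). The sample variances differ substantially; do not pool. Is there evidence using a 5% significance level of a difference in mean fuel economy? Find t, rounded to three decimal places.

Let group 1 = condition 1, group 2 = condition 2. H0: μ_1 = μ_2; H1: μ_1 ≠ μ_2 (Welch's two-sample t-test, two-sided).
t = (x̄_1 − x̄_2)/√(s_1²/n_1 + s_2²/n_2) = (34.4 − 29)/√(5.54²/33 + 15.7²/15) = 1.296
Welch–Satterthwaite df ≈ 15.61
Two-sided p-value ≈ 0.214
Since p ≈ 0.214 > α = 0.05, fail to reject H0; the evidence is not statistically significant.

1.296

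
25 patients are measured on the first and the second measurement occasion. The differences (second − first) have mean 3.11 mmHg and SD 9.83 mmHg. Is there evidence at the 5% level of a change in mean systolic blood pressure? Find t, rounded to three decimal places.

1.582

H0: μ_d = 0; H1: μ_d ≠ 0 (paired t-test on the differences, two-sided).
t = d̄/(s_d/√n) = 3.11/(9.83/√25) = 1.582
df = n − 1 = 24
Two-sided p-value ≈ 0.1268
Since p ≈ 0.1268 > α = 0.05, fail to reject H0; the data do not provide sufficient evidence against H0.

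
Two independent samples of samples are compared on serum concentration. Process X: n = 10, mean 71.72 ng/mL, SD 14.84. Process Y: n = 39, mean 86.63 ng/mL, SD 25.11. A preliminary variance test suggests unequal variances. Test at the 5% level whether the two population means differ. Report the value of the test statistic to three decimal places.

Let group 1 = process X, group 2 = process Y. H0: μ_1 = μ_2; H1: μ_1 ≠ μ_2 (Welch's two-sample t-test, two-sided).
t = (x̄_1 − x̄_2)/√(s_1²/n_1 + s_2²/n_2) = (71.72 − 86.63)/√(14.84²/10 + 25.11²/39) = -2.413
Welch–Satterthwaite df ≈ 24.00
Two-sided p-value ≈ 0.0238
Since p ≈ 0.0238 < α = 0.05, reject H0; the evidence is statistically significant.

-2.413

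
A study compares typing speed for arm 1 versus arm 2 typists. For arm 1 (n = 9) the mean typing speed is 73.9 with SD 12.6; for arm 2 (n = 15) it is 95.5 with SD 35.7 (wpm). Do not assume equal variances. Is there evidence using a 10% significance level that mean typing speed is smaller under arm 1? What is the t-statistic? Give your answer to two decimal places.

-2.13

Let group 1 = arm 1, group 2 = arm 2. H0: μ_1 = μ_2; H1: μ_1 < μ_2 (Welch's two-sample t-test, left-tailed).
t = (x̄_1 − x̄_2)/√(s_1²/n_1 + s_2²/n_2) = (73.9 − 95.5)/√(12.6²/9 + 35.7²/15) = -2.13
Welch–Satterthwaite df ≈ 18.98
p-value = P(T ≤ -2.13) ≈ 0.023
Since p ≈ 0.023 < α = 0.1, reject H0; the data support H1.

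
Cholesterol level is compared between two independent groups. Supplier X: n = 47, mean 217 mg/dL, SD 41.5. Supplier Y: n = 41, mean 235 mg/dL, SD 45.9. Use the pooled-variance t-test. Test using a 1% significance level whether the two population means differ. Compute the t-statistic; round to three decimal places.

Let group 1 = supplier X, group 2 = supplier Y. H0: μ_1 = μ_2; H1: μ_1 ≠ μ_2 (two-sample pooled-variance t-test, two-sided).
s_p² = [(47−1)·41.5² + (41−1)·45.9²]/(47+41−2) = 1901.12
t = (217 − 235)/√[1901.12·(1/47 + 1/41)] = -1.932
df = n₁ + n₂ − 2 = 86
Two-sided p-value ≈ 0.0567
Since p ≈ 0.0567 > α = 0.01, fail to reject H0; the data do not provide sufficient evidence against H0.

-1.932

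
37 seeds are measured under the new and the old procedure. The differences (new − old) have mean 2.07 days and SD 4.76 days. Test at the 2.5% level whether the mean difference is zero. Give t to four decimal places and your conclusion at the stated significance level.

t = 2.6452; reject H0

H0: μ_d = 0; H1: μ_d ≠ 0 (paired t-test on the differences, two-sided).
t = d̄/(s_d/√n) = 2.07/(4.76/√37) = 2.6452
df = n − 1 = 36
Two-sided p-value ≈ 0.012
Since p ≈ 0.012 < α = 0.025, reject H0; the evidence is statistically significant.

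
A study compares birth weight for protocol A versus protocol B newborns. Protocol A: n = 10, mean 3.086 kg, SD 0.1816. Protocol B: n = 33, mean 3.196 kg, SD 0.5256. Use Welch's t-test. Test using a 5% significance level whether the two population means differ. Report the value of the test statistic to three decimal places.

-1.018

Let group 1 = protocol A, group 2 = protocol B. H0: μ_1 = μ_2; H1: μ_1 ≠ μ_2 (Welch's two-sample t-test, two-sided).
t = (x̄_1 − x̄_2)/√(s_1²/n_1 + s_2²/n_2) = (3.086 − 3.196)/√(0.1816²/10 + 0.5256²/33) = -1.018
Welch–Satterthwaite df ≈ 40.07
Two-sided p-value ≈ 0.3146
Since p ≈ 0.3146 > α = 0.05, fail to reject H0; the data do not provide sufficient evidence against H0.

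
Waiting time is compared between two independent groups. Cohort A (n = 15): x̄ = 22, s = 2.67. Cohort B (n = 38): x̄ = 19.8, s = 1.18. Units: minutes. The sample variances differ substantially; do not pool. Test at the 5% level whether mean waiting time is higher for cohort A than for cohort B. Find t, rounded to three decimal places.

Let group 1 = cohort A, group 2 = cohort B. H0: μ_1 = μ_2; H1: μ_1 > μ_2 (Welch's two-sample t-test, right-tailed).
t = (x̄_1 − x̄_2)/√(s_1²/n_1 + s_2²/n_2) = (22 − 19.8)/√(2.67²/15 + 1.18²/38) = 3.075
Welch–Satterthwaite df ≈ 16.21
p-value = P(T ≥ 3.075) ≈ 0.0036
Since p ≈ 0.0036 < α = 0.05, reject H0; the data support H1.

3.075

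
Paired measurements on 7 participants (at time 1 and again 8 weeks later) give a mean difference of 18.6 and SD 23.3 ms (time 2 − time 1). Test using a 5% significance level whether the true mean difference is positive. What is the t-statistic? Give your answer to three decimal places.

H0: μ_d = 0; H1: μ_d > 0 (paired t-test on the differences, right-tailed).
t = d̄/(s_d/√n) = 18.6/(23.3/√7) = 2.112
df = n − 1 = 6
p-value = P(T ≥ 2.112) ≈ 0.040
Since p ≈ 0.040 < α = 0.05, reject H0; the data support H1.

2.112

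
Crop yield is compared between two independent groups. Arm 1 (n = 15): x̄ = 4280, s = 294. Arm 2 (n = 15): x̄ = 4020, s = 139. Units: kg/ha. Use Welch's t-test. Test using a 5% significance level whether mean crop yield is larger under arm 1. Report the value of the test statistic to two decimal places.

Let group 1 = arm 1, group 2 = arm 2. H0: μ_1 = μ_2; H1: μ_1 > μ_2 (Welch's two-sample t-test, right-tailed).
t = (x̄_1 − x̄_2)/√(s_1²/n_1 + s_2²/n_2) = (4280 − 4020)/√(294²/15 + 139²/15) = 3.10
Welch–Satterthwaite df ≈ 19.96
p-value = P(T ≥ 3.10) ≈ 0.003
Since p ≈ 0.003 < α = 0.05, reject H0; the evidence is statistically significant.

3.10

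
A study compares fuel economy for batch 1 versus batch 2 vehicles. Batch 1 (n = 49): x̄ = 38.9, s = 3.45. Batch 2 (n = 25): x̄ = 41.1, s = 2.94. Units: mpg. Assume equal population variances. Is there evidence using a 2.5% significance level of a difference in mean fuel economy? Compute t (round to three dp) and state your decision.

Let group 1 = batch 1, group 2 = batch 2. H0: μ_1 = μ_2; H1: μ_1 ≠ μ_2 (two-sample pooled-variance t-test, two-sided).
s_p² = [(49−1)·3.45² + (25−1)·2.94²]/(49+25−2) = 10.8162
t = (38.9 − 41.1)/√[10.8162·(1/49 + 1/25)] = -2.722
df = n₁ + n₂ − 2 = 72
Two-sided p-value ≈ 0.0081
Since p ≈ 0.0081 < α = 0.025, reject H0; the data support H1.

t = -2.722; reject H0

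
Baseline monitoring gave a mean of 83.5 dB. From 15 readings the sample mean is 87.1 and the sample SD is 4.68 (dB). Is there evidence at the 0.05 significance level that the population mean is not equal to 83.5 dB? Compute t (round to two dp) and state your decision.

H0: μ = 83.5; H1: μ ≠ 83.5 (one-sample t-test, two-sided).
t = (x̄ − μ₀)/(s/√n) = (87.1 − 83.5)/(4.68/√15) = 2.98
df = n − 1 = 14
Two-sided p-value ≈ 0.0100
Since p ≈ 0.0100 < α = 0.05, reject H0; the evidence is statistically significant.

t = 2.98; reject H0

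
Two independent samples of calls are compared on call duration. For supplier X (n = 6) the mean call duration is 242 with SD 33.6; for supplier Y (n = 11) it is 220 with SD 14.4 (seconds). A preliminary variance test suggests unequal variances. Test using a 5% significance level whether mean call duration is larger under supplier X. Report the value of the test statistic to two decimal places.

Let group 1 = supplier X, group 2 = supplier Y. H0: μ_1 = μ_2; H1: μ_1 > μ_2 (Welch's two-sample t-test, right-tailed).
t = (x̄_1 − x̄_2)/√(s_1²/n_1 + s_2²/n_2) = (242 − 220)/√(33.6²/6 + 14.4²/11) = 1.53
Welch–Satterthwaite df ≈ 6.02
p-value = P(T ≥ 1.53) ≈ 0.088
Since p ≈ 0.088 > α = 0.05, fail to reject H0; the data do not provide sufficient evidence against H0.

1.53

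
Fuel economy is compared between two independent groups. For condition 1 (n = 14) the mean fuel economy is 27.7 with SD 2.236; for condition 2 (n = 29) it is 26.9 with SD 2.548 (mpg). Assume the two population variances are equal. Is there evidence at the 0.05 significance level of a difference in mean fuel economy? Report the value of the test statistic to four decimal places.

Let group 1 = condition 1, group 2 = condition 2. H0: μ_1 = μ_2; H1: μ_1 ≠ μ_2 (two-sample pooled-variance t-test, two-sided).
s_p² = [(14−1)·2.236² + (29−1)·2.548²]/(14+29−2) = 6.01904
t = (27.7 − 26.9)/√[6.01904·(1/14 + 1/29)] = 1.0020
df = n₁ + n₂ − 2 = 41
Two-sided p-value ≈ 0.322
Since p ≈ 0.322 > α = 0.05, fail to reject H0; the data do not provide sufficient evidence against H0.

1.0020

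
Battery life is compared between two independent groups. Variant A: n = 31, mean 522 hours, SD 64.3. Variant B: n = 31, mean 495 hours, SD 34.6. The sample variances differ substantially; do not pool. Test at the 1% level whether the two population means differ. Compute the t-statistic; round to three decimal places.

Let group 1 = variant A, group 2 = variant B. H0: μ_1 = μ_2; H1: μ_1 ≠ μ_2 (Welch's two-sample t-test, two-sided).
t = (x̄_1 − x̄_2)/√(s_1²/n_1 + s_2²/n_2) = (522 − 495)/√(64.3²/31 + 34.6²/31) = 2.059
Welch–Satterthwaite df ≈ 46.03
Two-sided p-value ≈ 0.045
Since p ≈ 0.045 > α = 0.01, fail to reject H0; the evidence is not statistically significant.

2.059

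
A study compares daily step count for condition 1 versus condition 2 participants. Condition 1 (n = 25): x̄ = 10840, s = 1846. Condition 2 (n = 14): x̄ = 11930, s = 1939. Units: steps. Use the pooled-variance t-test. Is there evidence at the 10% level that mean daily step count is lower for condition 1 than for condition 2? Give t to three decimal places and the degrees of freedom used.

t = -1.738, df = 37

Let group 1 = condition 1, group 2 = condition 2. H0: μ_1 = μ_2; H1: μ_1 < μ_2 (two-sample pooled-variance t-test, left-tailed).
s_p² = [(25−1)·1846² + (14−1)·1939²]/(25+14−2) = 3531390
t = (10840 − 11930)/√[3531390·(1/25 + 1/14)] = -1.738
df = n₁ + n₂ − 2 = 37
p-value = P(T ≤ -1.738) ≈ 0.045
Since p ≈ 0.045 < α = 0.1, reject H0; the evidence is statistically significant.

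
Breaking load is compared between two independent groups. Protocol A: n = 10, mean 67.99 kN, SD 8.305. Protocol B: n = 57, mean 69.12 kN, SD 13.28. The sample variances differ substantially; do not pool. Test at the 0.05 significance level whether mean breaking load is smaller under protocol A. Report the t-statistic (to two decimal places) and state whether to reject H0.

Let group 1 = protocol A, group 2 = protocol B. H0: μ_1 = μ_2; H1: μ_1 < μ_2 (Welch's two-sample t-test, left-tailed).
t = (x̄_1 − x̄_2)/√(s_1²/n_1 + s_2²/n_2) = (67.99 − 69.12)/√(8.305²/10 + 13.28²/57) = -0.36
Welch–Satterthwaite df ≈ 18.29
p-value = P(T ≤ -0.36) ≈ 0.362
Since p ≈ 0.362 > α = 0.05, fail to reject H0; the evidence is not statistically significant.

t = -0.36; fail to reject H0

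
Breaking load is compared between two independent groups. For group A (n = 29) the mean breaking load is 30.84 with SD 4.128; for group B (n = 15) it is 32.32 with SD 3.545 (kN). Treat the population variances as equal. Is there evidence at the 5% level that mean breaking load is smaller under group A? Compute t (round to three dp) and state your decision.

t = -1.180; fail to reject H0

Let group 1 = group A, group 2 = group B. H0: μ_1 = μ_2; H1: μ_1 < μ_2 (two-sample pooled-variance t-test, left-tailed).
s_p² = [(29−1)·4.128² + (15−1)·3.545²]/(29+15−2) = 15.5493
t = (30.84 − 32.32)/√[15.5493·(1/29 + 1/15)] = -1.180
df = n₁ + n₂ − 2 = 42
p-value = P(T ≤ -1.180) ≈ 0.1223
Since p ≈ 0.1223 > α = 0.05, fail to reject H0; the evidence is not statistically significant.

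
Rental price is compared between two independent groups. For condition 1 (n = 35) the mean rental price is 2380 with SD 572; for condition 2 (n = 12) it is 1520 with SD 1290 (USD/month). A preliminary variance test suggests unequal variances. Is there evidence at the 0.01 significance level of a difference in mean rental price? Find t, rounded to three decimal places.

2.235

Let group 1 = condition 1, group 2 = condition 2. H0: μ_1 = μ_2; H1: μ_1 ≠ μ_2 (Welch's two-sample t-test, two-sided).
t = (x̄_1 − x̄_2)/√(s_1²/n_1 + s_2²/n_2) = (2380 − 1520)/√(572²/35 + 1290²/12) = 2.235
Welch–Satterthwaite df ≈ 12.51
Two-sided p-value ≈ 0.044
Since p ≈ 0.044 > α = 0.01, fail to reject H0; the data do not provide sufficient evidence against H0.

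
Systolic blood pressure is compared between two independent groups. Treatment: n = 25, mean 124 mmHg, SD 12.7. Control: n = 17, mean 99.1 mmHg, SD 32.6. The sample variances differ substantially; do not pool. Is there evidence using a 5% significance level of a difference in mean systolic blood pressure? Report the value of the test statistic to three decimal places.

2.998

Let group 1 = treatment, group 2 = control. H0: μ_1 = μ_2; H1: μ_1 ≠ μ_2 (Welch's two-sample t-test, two-sided).
t = (x̄_1 − x̄_2)/√(s_1²/n_1 + s_2²/n_2) = (124 − 99.1)/√(12.7²/25 + 32.6²/17) = 2.998
Welch–Satterthwaite df ≈ 19.34
Two-sided p-value ≈ 0.0073
Since p ≈ 0.0073 < α = 0.05, reject H0; the evidence is statistically significant.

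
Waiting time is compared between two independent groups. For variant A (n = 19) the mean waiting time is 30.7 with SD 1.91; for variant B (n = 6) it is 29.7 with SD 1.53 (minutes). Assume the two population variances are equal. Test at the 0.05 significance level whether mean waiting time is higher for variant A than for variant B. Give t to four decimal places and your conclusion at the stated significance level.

Let group 1 = variant A, group 2 = variant B. H0: μ_1 = μ_2; H1: μ_1 > μ_2 (two-sample pooled-variance t-test, right-tailed).
s_p² = [(19−1)·1.91² + (6−1)·1.53²]/(19+6−2) = 3.36393
t = (30.7 − 29.7)/√[3.36393·(1/19 + 1/6)] = 1.1643
df = n₁ + n₂ − 2 = 23
p-value = P(T ≥ 1.1643) ≈ 0.128
Since p ≈ 0.128 > α = 0.05, fail to reject H0; the data do not provide sufficient evidence against H0.

t = 1.1643; fail to reject H0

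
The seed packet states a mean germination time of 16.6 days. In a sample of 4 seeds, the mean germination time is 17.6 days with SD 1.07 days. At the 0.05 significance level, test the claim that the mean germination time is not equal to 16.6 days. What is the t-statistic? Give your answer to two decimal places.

H0: μ = 16.6; H1: μ ≠ 16.6 (one-sample t-test, two-sided).
t = (x̄ − μ₀)/(s/√n) = (17.6 − 16.6)/(1.07/√4) = 1.87
df = n − 1 = 3
Two-sided p-value ≈ 0.1584
Since p ≈ 0.1584 > α = 0.05, fail to reject H0; the evidence is not statistically significant.

1.87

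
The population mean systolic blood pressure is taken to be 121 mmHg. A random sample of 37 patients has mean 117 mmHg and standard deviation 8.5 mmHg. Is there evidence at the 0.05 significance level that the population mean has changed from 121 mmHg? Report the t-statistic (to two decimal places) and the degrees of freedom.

t = -2.86, df = 36

H0: μ = 121; H1: μ ≠ 121 (one-sample t-test, two-sided).
t = (x̄ − μ₀)/(s/√n) = (117 − 121)/(8.5/√37) = -2.86
df = n − 1 = 36
Two-sided p-value ≈ 0.007
Since p ≈ 0.007 < α = 0.05, reject H0; the data support H1.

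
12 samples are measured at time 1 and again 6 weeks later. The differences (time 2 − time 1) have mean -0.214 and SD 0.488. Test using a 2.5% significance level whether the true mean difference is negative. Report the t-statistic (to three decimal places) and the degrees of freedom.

H0: μ_d = 0; H1: μ_d < 0 (paired t-test on the differences, left-tailed).
t = d̄/(s_d/√n) = -0.214/(0.488/√12) = -1.519
df = n − 1 = 11
p-value = P(T ≤ -1.519) ≈ 0.078
Since p ≈ 0.078 > α = 0.025, fail to reject H0; the data do not provide sufficient evidence against H0.

t = -1.519, df = 11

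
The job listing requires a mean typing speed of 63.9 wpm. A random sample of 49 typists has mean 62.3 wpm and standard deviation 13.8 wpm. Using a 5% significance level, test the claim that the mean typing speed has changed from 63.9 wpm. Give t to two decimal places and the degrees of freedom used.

t = -0.81, df = 48

H0: μ = 63.9; H1: μ ≠ 63.9 (one-sample t-test, two-sided).
t = (x̄ − μ₀)/(s/√n) = (62.3 − 63.9)/(13.8/√49) = -0.81
df = n − 1 = 48
Two-sided p-value ≈ 0.4210
Since p ≈ 0.4210 > α = 0.05, fail to reject H0; the evidence is not statistically significant.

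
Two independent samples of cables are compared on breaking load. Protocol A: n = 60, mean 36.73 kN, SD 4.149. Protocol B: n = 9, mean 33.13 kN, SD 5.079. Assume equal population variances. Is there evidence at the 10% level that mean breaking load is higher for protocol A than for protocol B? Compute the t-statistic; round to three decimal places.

2.358

Let group 1 = protocol A, group 2 = protocol B. H0: μ_1 = μ_2; H1: μ_1 > μ_2 (two-sample pooled-variance t-test, right-tailed).
s_p² = [(60−1)·4.149² + (9−1)·5.079²]/(60+9−2) = 18.2389
t = (36.73 − 33.13)/√[18.2389·(1/60 + 1/9)] = 2.358
df = n₁ + n₂ − 2 = 67
p-value = P(T ≥ 2.358) ≈ 0.011
Since p ≈ 0.011 < α = 0.1, reject H0; the evidence is statistically significant.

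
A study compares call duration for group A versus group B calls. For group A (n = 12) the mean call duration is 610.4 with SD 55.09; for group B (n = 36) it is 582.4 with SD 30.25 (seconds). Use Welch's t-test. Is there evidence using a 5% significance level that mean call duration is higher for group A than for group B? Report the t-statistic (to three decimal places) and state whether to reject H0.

t = 1.678; fail to reject H0

Let group 1 = group A, group 2 = group B. H0: μ_1 = μ_2; H1: μ_1 > μ_2 (Welch's two-sample t-test, right-tailed).
t = (x̄_1 − x̄_2)/√(s_1²/n_1 + s_2²/n_2) = (610.4 − 582.4)/√(55.09²/12 + 30.25²/36) = 1.678
Welch–Satterthwaite df ≈ 13.28
p-value = P(T ≥ 1.678) ≈ 0.058
Since p ≈ 0.058 > α = 0.05, fail to reject H0; the data do not provide sufficient evidence against H0.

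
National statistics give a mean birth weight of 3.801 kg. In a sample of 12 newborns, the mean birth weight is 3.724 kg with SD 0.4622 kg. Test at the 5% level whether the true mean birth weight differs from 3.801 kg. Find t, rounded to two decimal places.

H0: μ = 3.801; H1: μ ≠ 3.801 (one-sample t-test, two-sided).
t = (x̄ − μ₀)/(s/√n) = (3.724 − 3.801)/(0.4622/√12) = -0.58
df = n − 1 = 11
Two-sided p-value ≈ 0.575
Since p ≈ 0.575 > α = 0.05, fail to reject H0; the evidence is not statistically significant.

-0.58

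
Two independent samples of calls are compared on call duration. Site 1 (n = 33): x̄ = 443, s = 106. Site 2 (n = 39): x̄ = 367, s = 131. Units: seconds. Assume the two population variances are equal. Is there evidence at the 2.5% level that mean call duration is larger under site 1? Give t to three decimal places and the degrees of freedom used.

t = 2.673, df = 70

Let group 1 = site 1, group 2 = site 2. H0: μ_1 = μ_2; H1: μ_1 > μ_2 (two-sample pooled-variance t-test, right-tailed).
s_p² = [(33−1)·106² + (39−1)·131²]/(33+39−2) = 14452.4
t = (443 − 367)/√[14452.4·(1/33 + 1/39)] = 2.673
df = n₁ + n₂ − 2 = 70
p-value = P(T ≥ 2.673) ≈ 0.0047
Since p ≈ 0.0047 < α = 0.025, reject H0; the evidence is statistically significant.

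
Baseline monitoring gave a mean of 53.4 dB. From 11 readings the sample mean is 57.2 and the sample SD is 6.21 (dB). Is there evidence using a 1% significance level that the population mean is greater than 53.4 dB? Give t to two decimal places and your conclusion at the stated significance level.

H0: μ = 53.4; H1: μ > 53.4 (one-sample t-test, right-tailed).
t = (x̄ − μ₀)/(s/√n) = (57.2 − 53.4)/(6.21/√11) = 2.03
df = n − 1 = 10
p-value = P(T ≥ 2.03) ≈ 0.035
Since p ≈ 0.035 > α = 0.01, fail to reject H0; the evidence is not statistically significant.

t = 2.03; fail to reject H0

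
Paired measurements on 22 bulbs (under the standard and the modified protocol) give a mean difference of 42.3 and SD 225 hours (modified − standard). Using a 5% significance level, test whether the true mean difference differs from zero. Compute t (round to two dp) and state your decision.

H0: μ_d = 0; H1: μ_d ≠ 0 (paired t-test on the differences, two-sided).
t = d̄/(s_d/√n) = 42.3/(225/√22) = 0.88
df = n − 1 = 21
Two-sided p-value ≈ 0.388
Since p ≈ 0.388 > α = 0.05, fail to reject H0; the data do not provide sufficient evidence against H0.

t = 0.88; fail to reject H0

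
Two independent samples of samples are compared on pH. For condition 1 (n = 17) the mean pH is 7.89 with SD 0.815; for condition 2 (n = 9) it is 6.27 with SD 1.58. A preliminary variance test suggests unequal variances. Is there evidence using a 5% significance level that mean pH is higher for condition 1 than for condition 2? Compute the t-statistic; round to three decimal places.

2.880

Let group 1 = condition 1, group 2 = condition 2. H0: μ_1 = μ_2; H1: μ_1 > μ_2 (Welch's two-sample t-test, right-tailed).
t = (x̄_1 − x̄_2)/√(s_1²/n_1 + s_2²/n_2) = (7.89 − 6.27)/√(0.815²/17 + 1.58²/9) = 2.880
Welch–Satterthwaite df ≈ 10.31
p-value = P(T ≥ 2.880) ≈ 0.0080
Since p ≈ 0.0080 < α = 0.05, reject H0; the evidence is statistically significant.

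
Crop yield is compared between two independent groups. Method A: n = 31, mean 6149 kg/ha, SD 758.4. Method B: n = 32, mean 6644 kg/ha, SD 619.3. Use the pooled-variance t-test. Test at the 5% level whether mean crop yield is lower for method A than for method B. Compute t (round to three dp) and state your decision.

t = -2.842; reject H0

Let group 1 = method A, group 2 = method B. H0: μ_1 = μ_2; H1: μ_1 < μ_2 (two-sample pooled-variance t-test, left-tailed).
s_p² = [(31−1)·758.4² + (32−1)·619.3²]/(31+32−2) = 477781
t = (6149 − 6644)/√[477781·(1/31 + 1/32)] = -2.842
df = n₁ + n₂ − 2 = 61
p-value = P(T ≤ -2.842) ≈ 0.003
Since p ≈ 0.003 < α = 0.05, reject H0; the evidence is statistically significant.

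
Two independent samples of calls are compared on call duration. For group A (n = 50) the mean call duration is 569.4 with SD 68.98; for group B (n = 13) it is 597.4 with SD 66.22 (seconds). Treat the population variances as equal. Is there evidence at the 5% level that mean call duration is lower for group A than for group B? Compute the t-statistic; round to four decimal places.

-1.3140

Let group 1 = group A, group 2 = group B. H0: μ_1 = μ_2; H1: μ_1 < μ_2 (two-sample pooled-variance t-test, left-tailed).
s_p² = [(50−1)·68.98² + (13−1)·66.22²]/(50+13−2) = 4684.83
t = (569.4 − 597.4)/√[4684.83·(1/50 + 1/13)] = -1.3140
df = n₁ + n₂ − 2 = 61
p-value = P(T ≤ -1.3140) ≈ 0.097
Since p ≈ 0.097 > α = 0.05, fail to reject H0; the data do not provide sufficient evidence against H0.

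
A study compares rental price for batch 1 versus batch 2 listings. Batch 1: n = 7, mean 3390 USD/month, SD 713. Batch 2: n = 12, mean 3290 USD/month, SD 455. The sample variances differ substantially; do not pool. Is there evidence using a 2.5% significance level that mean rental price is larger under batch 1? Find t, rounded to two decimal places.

Let group 1 = batch 1, group 2 = batch 2. H0: μ_1 = μ_2; H1: μ_1 > μ_2 (Welch's two-sample t-test, right-tailed).
t = (x̄_1 − x̄_2)/√(s_1²/n_1 + s_2²/n_2) = (3390 − 3290)/√(713²/7 + 455²/12) = 0.33
Welch–Satterthwaite df ≈ 8.91
p-value = P(T ≥ 0.33) ≈ 0.3732
Since p ≈ 0.3732 > α = 0.025, fail to reject H0; the data do not provide sufficient evidence against H0.

0.33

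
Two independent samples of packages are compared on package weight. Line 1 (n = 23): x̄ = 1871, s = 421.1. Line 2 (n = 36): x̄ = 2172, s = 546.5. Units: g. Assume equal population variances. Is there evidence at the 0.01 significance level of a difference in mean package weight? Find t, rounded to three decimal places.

Let group 1 = line 1, group 2 = line 2. H0: μ_1 = μ_2; H1: μ_1 ≠ μ_2 (two-sample pooled-variance t-test, two-sided).
s_p² = [(23−1)·421.1² + (36−1)·546.5²]/(23+36−2) = 251830
t = (1871 − 2172)/√[251830·(1/23 + 1/36)] = -2.247
df = n₁ + n₂ − 2 = 57
Two-sided p-value ≈ 0.029
Since p ≈ 0.029 > α = 0.01, fail to reject H0; the evidence is not statistically significant.

-2.247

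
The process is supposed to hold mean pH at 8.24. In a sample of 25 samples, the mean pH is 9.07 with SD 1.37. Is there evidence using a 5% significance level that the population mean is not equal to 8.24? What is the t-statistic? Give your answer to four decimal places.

3.0292

H0: μ = 8.24; H1: μ ≠ 8.24 (one-sample t-test, two-sided).
t = (x̄ − μ₀)/(s/√n) = (9.07 − 8.24)/(1.37/√25) = 3.0292
df = n − 1 = 24
Two-sided p-value ≈ 0.006
Since p ≈ 0.006 < α = 0.05, reject H0; the data support H1.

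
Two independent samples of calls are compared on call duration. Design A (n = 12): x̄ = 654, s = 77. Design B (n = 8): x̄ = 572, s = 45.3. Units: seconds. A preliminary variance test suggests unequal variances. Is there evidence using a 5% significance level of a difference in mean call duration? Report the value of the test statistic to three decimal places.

2.993

Let group 1 = design A, group 2 = design B. H0: μ_1 = μ_2; H1: μ_1 ≠ μ_2 (Welch's two-sample t-test, two-sided).
t = (x̄_1 − x̄_2)/√(s_1²/n_1 + s_2²/n_2) = (654 − 572)/√(77²/12 + 45.3²/8) = 2.993
Welch–Satterthwaite df ≈ 17.83
Two-sided p-value ≈ 0.0079
Since p ≈ 0.0079 < α = 0.05, reject H0; the evidence is statistically significant.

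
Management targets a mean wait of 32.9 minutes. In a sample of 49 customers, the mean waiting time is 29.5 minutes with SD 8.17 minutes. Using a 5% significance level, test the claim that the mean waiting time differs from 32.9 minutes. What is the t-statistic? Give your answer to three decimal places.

H0: μ = 32.9; H1: μ ≠ 32.9 (one-sample t-test, two-sided).
t = (x̄ − μ₀)/(s/√n) = (29.5 − 32.9)/(8.17/√49) = -2.913
df = n − 1 = 48
Two-sided p-value ≈ 0.005
Since p ≈ 0.005 < α = 0.05, reject H0; the evidence is statistically significant.

-2.913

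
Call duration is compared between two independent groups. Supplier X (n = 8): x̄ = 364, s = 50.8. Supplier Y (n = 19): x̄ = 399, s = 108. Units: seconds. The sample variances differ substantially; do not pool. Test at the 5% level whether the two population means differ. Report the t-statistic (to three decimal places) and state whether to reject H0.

t = -1.144; fail to reject H0

Let group 1 = supplier X, group 2 = supplier Y. H0: μ_1 = μ_2; H1: μ_1 ≠ μ_2 (Welch's two-sample t-test, two-sided).
t = (x̄_1 − x̄_2)/√(s_1²/n_1 + s_2²/n_2) = (364 − 399)/√(50.8²/8 + 108²/19) = -1.144
Welch–Satterthwaite df ≈ 24.50
Two-sided p-value ≈ 0.264
Since p ≈ 0.264 > α = 0.05, fail to reject H0; the data do not provide sufficient evidence against H0.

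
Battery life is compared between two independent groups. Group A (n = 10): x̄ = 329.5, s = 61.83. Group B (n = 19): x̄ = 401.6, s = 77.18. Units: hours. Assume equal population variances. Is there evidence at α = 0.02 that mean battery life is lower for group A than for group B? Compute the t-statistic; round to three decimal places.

Let group 1 = group A, group 2 = group B. H0: μ_1 = μ_2; H1: μ_1 < μ_2 (two-sample pooled-variance t-test, left-tailed).
s_p² = [(10−1)·61.83² + (19−1)·77.18²]/(10+19−2) = 5245.48
t = (329.5 − 401.6)/√[5245.48·(1/10 + 1/19)] = -2.548
df = n₁ + n₂ − 2 = 27
p-value = P(T ≤ -2.548) ≈ 0.0084
Since p ≈ 0.0084 < α = 0.02, reject H0; the evidence is statistically significant.

-2.548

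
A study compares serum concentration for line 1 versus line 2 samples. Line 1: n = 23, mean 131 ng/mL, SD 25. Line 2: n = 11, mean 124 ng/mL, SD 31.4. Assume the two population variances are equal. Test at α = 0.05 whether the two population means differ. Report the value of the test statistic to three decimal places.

0.703

Let group 1 = line 1, group 2 = line 2. H0: μ_1 = μ_2; H1: μ_1 ≠ μ_2 (two-sample pooled-variance t-test, two-sided).
s_p² = [(23−1)·25² + (11−1)·31.4²]/(23+11−2) = 737.8
t = (131 − 124)/√[737.8·(1/23 + 1/11)] = 0.703
df = n₁ + n₂ − 2 = 32
Two-sided p-value ≈ 0.487
Since p ≈ 0.487 > α = 0.05, fail to reject H0; the data do not provide sufficient evidence against H0.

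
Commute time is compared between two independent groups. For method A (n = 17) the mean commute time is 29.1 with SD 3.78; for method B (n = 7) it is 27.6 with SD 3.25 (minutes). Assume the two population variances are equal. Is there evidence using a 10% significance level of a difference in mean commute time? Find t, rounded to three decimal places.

0.917

Let group 1 = method A, group 2 = method B. H0: μ_1 = μ_2; H1: μ_1 ≠ μ_2 (two-sample pooled-variance t-test, two-sided).
s_p² = [(17−1)·3.78² + (7−1)·3.25²]/(17+7−2) = 13.2722
t = (29.1 − 27.6)/√[13.2722·(1/17 + 1/7)] = 0.917
df = n₁ + n₂ − 2 = 22
Two-sided p-value ≈ 0.3692
Since p ≈ 0.3692 > α = 0.1, fail to reject H0; the data do not provide sufficient evidence against H0.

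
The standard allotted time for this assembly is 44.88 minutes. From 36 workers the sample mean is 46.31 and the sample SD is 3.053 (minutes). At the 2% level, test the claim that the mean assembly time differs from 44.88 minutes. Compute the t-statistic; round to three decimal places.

2.810

H0: μ = 44.88; H1: μ ≠ 44.88 (one-sample t-test, two-sided).
t = (x̄ − μ₀)/(s/√n) = (46.31 − 44.88)/(3.053/√36) = 2.810
df = n − 1 = 35
Two-sided p-value ≈ 0.008
Since p ≈ 0.008 < α = 0.02, reject H0; the evidence is statistically significant.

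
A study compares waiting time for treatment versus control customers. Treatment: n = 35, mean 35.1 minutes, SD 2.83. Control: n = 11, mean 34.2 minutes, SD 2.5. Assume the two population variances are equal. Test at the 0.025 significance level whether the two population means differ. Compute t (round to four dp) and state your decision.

Let group 1 = treatment, group 2 = control. H0: μ_1 = μ_2; H1: μ_1 ≠ μ_2 (two-sample pooled-variance t-test, two-sided).
s_p² = [(35−1)·2.83² + (11−1)·2.5²]/(35+11−2) = 7.60915
t = (35.1 − 34.2)/√[7.60915·(1/35 + 1/11)] = 0.9439
df = n₁ + n₂ − 2 = 44
Two-sided p-value ≈ 0.350
Since p ≈ 0.350 > α = 0.025, fail to reject H0; the data do not provide sufficient evidence against H0.

t = 0.9439; fail to reject H0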